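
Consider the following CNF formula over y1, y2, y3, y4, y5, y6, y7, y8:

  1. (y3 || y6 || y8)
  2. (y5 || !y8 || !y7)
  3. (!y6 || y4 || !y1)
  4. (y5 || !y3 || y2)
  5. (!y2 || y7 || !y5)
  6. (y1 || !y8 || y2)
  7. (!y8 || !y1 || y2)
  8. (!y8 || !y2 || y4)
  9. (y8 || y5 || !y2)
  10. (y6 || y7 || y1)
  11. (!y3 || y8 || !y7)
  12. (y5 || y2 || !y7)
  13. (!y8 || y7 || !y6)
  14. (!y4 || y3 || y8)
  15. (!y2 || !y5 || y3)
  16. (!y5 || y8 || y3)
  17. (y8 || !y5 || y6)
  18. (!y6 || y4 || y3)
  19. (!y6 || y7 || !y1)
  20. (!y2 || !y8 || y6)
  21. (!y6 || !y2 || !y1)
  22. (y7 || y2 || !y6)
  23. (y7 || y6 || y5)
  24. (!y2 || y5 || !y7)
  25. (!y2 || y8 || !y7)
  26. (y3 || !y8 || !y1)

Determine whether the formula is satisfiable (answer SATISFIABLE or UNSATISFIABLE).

SATISFIABLE

Try y1 = False.
For the remaining variables, y2 = True, y3 = True, y4 = True, y5 = True, y6 = True, y7 = True, y8 = True works.
Every clause has at least one true literal under this assignment.
So y1 = 0  y2 = 1  y3 = 1  y4 = 1  y5 = 1  y6 = 1  y7 = 1  y8 = 1 is a satisfying assignment.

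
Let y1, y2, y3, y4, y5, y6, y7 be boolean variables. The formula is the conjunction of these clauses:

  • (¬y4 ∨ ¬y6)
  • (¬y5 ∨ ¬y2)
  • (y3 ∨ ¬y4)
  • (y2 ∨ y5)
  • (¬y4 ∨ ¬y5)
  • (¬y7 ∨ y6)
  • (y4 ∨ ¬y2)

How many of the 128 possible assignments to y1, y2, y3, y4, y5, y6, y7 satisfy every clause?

14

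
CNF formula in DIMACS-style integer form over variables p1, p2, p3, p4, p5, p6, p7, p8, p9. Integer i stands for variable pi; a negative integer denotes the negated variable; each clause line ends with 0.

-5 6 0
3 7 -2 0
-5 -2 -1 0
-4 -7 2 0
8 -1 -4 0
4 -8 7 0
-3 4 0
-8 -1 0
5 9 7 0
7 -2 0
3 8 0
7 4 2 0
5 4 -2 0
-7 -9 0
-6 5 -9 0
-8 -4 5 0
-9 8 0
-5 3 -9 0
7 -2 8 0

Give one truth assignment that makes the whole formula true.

p1=F  p2=F  p3=F  p4=F  p5=T  p6=T  p7=T  p8=T  p9=F

p1 occurs only negated in the remaining clauses — set p1 = False.
Branch on p2: take p2 = False.
For the remaining variables, p3 = False, p4 = False, p5 = True, p6 = True, p7 = True, p8 = True, p9 = False works.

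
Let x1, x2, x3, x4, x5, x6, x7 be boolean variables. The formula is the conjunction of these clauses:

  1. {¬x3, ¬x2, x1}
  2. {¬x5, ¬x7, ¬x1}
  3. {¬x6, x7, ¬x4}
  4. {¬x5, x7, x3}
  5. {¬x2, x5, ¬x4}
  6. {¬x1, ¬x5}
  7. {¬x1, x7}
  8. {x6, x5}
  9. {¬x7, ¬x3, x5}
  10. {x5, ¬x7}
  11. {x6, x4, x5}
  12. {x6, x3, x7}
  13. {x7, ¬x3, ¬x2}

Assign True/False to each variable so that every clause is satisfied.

x1=0, x2=0, x3=1, x4=1, x5=1, x6=0, x7=0

Check each clause:
  1. {x1, ¬x3, ¬x2} — ¬x2 is true.
  2. {¬x1, ¬x5, ¬x7} — ¬x7 is true.
  3. {x7, ¬x6, ¬x4} — ¬x6 is true.
  4. {x7, x3, ¬x5} — x3 is true.
  5. {¬x2, x5, ¬x4} — x5 is true.
  6. {¬x1, ¬x5} — ¬x1 is true.
  7. {¬x1, x7} — ¬x1 is true.
  8. {x6, x5} — x5 is true.
  9. {¬x7, ¬x3, x5} — ¬x7 is true.
  10. {x5, ¬x7} — ¬x7 is true.
  11. {x4, x6, x5} — x4 is true.
  12. {x3, x6, x7} — x3 is true.
  13. {x7, ¬x3, ¬x2} — ¬x2 is true.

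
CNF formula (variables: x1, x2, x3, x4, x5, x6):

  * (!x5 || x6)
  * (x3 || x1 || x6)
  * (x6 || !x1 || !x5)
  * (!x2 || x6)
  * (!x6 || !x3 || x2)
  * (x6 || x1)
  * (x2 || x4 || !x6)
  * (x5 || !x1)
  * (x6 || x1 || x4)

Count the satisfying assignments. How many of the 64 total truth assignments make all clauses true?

15

Split on x6, then x1.
  x6=T, x1=T: 5 of the 16 assignments to (x2,x3,x4,x5) work.
  x6=T, x1=F: x5 free; 5 ways for (x2,x3,x4) × 2^1 = 10.
  x6=F, x1=T: a clause becomes empty — 0.
  x6=F, x1=F: a clause becomes empty — 0.
Total: 5 + 10 + 0 + 0 = 15.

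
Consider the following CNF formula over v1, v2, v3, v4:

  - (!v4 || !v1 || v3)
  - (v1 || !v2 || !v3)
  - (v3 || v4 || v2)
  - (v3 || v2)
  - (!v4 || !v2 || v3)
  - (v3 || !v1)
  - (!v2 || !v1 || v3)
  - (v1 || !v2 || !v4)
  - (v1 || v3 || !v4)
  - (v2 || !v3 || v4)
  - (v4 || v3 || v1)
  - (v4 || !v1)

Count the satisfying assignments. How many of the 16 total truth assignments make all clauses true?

3

The models are:
  v1=0 v2=0 v3=1 v4=1
  v1=1 v2=0 v3=1 v4=1
  v1=1 v2=1 v3=1 v4=1
Count: 3.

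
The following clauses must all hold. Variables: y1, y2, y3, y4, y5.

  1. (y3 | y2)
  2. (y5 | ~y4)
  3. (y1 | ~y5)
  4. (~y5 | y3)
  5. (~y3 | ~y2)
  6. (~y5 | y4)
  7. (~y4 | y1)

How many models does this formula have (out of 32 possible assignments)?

5

The models are:
  y1=F y2=F y3=T y4=F y5=F
  y1=F y2=T y3=F y4=F y5=F
  y1=T y2=F y3=T y4=F y5=F
  y1=T y2=F y3=T y4=T y5=T
  y1=T y2=T y3=F y4=F y5=F
That's 5 in total.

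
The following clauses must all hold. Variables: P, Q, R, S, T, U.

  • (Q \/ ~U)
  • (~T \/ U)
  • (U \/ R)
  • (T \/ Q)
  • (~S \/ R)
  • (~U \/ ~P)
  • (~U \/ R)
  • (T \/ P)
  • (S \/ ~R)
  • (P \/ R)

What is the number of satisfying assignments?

2

Satisfying assignments:
  P=F Q=T R=T S=T T=T U=T
  P=T Q=T R=T S=T T=F U=F
Count: 2.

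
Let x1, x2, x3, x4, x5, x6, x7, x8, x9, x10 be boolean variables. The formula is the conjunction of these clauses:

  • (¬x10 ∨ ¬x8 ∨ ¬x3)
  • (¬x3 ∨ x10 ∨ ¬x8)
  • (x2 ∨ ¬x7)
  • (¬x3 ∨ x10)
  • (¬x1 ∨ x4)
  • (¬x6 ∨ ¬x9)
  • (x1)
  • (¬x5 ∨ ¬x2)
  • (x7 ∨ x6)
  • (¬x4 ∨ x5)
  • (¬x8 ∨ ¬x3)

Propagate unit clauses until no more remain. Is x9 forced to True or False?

(x1) stands alone — x1 = True.
(x4 ∨ ¬x1): since x1 = True, the clause reduces to (x4). x4 = True.
From (¬x4 ∨ x5) and x4 = True: x5 = True.
In (¬x2 ∨ ¬x5), ¬x5 is now false; ¬x2 must hold, so x2 = False.
In (x2 ∨ ¬x7), x2 is now false; ¬x7 must hold, so x7 = False.
(x6 ∨ x7) with x7 = False leaves only x6, so x6 = True.
In (¬x6 ∨ ¬x9), ¬x6 is now false; ¬x9 must hold, so x9 = False.

False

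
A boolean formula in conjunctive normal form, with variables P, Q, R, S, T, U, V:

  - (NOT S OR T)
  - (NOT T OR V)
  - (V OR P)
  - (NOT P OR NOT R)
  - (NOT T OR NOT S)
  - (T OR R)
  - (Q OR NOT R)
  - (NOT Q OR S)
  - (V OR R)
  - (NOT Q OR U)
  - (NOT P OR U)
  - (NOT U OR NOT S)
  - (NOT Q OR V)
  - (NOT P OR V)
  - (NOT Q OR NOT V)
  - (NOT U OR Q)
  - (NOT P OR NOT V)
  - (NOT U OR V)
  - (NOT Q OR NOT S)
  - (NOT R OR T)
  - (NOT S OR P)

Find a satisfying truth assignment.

P = False, Q = False, R = False, S = False, T = True, U = False, V = True

Check each clause:
  1. (NOT S OR T) — NOT S is true.
  2. (NOT T OR V) — V is true.
  3. (V OR P) — V is true.
  4. (NOT P OR NOT R) — NOT R is true.
  5. (NOT S OR NOT T) — NOT S is true.
  6. (R OR T) — T is true.
  7. (Q OR NOT R) — NOT R is true.
  8. (S OR NOT Q) — NOT Q is true.
  9. (V OR R) — V is true.
  10. (U OR NOT Q) — NOT Q is true.
  11. (NOT P OR U) — NOT P is true.
  12. (NOT S OR NOT U) — NOT U is true.
  13. (V OR NOT Q) — NOT Q is true.
  14. (V OR NOT P) — NOT P is true.
  15. (NOT Q OR NOT V) — NOT Q is true.
  16. (NOT U OR Q) — NOT U is true.
  17. (NOT V OR NOT P) — NOT P is true.
  18. (NOT U OR V) — NOT U is true.
  19. (NOT Q OR NOT S) — NOT S is true.
  20. (T OR NOT R) — NOT R is true.
  21. (NOT S OR P) — NOT S is true.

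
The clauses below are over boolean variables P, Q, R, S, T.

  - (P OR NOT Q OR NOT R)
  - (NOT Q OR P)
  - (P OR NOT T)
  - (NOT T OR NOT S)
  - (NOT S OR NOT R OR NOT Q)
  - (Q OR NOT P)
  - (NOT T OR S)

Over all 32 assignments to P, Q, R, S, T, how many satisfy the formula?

7

Split on P, then Q.
  P=1, Q=1: remaining (R,S,T) ∈ {(0,0,0); (0,1,0); (1,0,0)} — 3.
  P=1, Q=0: a clause becomes empty — 0.
  P=0, Q=1: a clause becomes empty — 0.
  P=0, Q=0: remaining (R,S,T) ∈ {(0,0,0); (0,1,0); (1,0,0); (1,1,0)} — 4.
Total: 3 + 0 + 0 + 4 = 7.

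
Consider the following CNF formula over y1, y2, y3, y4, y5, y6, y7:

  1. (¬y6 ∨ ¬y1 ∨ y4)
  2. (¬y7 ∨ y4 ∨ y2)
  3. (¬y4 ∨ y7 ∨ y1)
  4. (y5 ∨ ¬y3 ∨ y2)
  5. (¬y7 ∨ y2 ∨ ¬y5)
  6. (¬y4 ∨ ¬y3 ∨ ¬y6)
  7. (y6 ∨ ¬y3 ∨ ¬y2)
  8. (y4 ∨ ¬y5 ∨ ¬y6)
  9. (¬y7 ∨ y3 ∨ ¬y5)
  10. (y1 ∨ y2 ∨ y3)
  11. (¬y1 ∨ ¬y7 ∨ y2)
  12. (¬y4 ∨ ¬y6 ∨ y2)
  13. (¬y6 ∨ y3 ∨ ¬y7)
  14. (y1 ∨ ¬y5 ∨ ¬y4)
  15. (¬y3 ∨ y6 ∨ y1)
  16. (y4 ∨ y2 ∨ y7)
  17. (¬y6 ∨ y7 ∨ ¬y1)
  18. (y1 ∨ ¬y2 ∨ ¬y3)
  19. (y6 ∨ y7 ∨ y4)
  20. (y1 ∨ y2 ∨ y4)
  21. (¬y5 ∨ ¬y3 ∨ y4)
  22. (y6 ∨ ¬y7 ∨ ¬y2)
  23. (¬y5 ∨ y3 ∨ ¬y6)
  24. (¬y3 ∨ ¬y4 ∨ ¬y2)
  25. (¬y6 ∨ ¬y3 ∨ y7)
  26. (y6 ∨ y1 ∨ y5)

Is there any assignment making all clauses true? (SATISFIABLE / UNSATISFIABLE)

Branch on y1: take y1 = True.
Try y2 = True.
Try y3 = False.
For the remaining variables, y4 = True, y5 = False, y6 = False, y7 = False works.
So y1 = True, y2 = True, y3 = False, y4 = True, y5 = False, y6 = False, y7 = False is a satisfying assignment.

SATISFIABLE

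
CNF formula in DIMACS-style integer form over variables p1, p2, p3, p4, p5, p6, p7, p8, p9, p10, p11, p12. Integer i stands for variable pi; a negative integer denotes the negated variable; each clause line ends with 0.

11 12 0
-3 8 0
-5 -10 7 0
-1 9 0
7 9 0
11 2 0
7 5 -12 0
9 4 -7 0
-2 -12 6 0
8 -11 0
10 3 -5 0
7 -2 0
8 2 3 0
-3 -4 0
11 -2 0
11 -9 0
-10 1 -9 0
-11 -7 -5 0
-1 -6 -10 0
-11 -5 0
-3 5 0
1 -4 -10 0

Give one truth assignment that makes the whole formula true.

p1=F, p2=F, p3=F, p4=F, p5=F, p6=T, p7=T, p8=T, p9=T, p10=F, p11=T, p12=F

p8 occurs only positively in the remaining clauses — set p8 = True.
Branch on p1: take p1 = False.
Branch on p2: take p2 = False.
  then p11 is forced to True.
  then p5 is forced to False.
  then p3 is forced to False.
The remaining clauses are satisfied by p4 = False, p6 = True, p7 = True, p9 = True, p10 = False, p12 = False.
Every clause has at least one true literal under this assignment.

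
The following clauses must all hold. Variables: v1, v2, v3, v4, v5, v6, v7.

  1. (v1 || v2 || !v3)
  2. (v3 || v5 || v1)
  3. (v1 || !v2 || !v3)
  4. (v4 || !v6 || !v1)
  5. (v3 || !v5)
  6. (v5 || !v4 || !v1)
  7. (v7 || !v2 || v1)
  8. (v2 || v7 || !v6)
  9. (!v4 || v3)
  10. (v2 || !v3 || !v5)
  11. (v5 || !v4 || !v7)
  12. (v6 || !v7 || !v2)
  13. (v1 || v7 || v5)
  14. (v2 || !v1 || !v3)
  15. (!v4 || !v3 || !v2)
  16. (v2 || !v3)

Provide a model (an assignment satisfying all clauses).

v1=1, v2=0, v3=0, v4=0, v5=0, v6=0, v7=0

Try v1 = True.
Set v2 = False and propagate.
  then v3 is forced to False.
  then v5 is forced to False.
  then v4 is forced to False.
  then v6 is forced to False.
v7 is now unconstrained; take v7 = False.
Every clause has at least one true literal under this assignment.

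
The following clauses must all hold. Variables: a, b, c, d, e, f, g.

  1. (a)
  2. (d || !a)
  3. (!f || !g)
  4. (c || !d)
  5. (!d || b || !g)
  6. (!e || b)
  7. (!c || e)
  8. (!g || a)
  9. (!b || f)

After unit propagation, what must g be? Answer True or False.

False

(a) stands alone — a = True.
From (d || !a) and a = True: d = True.
From (c || !d) and d = True: c = True.
From (e || !c) and c = True: e = True.
(b || !e): since e = True, the clause reduces to (b). b = True.
From (f || !b) and b = True: f = True.
(!f || !g) with f = True leaves only !g, so g = False.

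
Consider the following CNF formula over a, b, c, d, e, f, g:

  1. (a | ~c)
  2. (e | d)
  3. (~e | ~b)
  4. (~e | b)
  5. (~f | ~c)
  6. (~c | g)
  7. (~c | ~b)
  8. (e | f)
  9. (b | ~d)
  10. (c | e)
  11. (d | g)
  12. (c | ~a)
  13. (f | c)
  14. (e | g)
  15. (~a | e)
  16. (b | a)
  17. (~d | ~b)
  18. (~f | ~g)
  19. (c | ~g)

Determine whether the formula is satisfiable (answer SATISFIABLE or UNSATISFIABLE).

c = True:
  propagation gives a=True, f=False, g=True, b=False; an empty clause results — contradiction.
c = False:
  propagation gives e=True, b=False; an empty clause results — contradiction.
Every branch closes, so no satisfying assignment exists.

UNSATISFIABLE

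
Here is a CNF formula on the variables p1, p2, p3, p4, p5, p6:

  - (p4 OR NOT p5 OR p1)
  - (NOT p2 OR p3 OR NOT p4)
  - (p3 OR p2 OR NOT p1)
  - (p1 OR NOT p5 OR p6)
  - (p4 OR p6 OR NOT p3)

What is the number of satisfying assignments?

31

Case analysis on p1 and p3:
  p1=T, p3=T: p2, p5 free; 3 ways for (p4,p6) × 2^2 = 12.
  p1=T, p3=F: remaining (p2,p4,p5,p6) ∈ {(T,F,F,F); (T,F,F,T); (T,F,T,F); (T,F,T,T)} — 4.
  p1=F, p3=T: p2 free; 4 ways for (p4,p5,p6) × 2^1 = 8.
  p1=F, p3=F: 7 of the 16 assignments to (p2,p4,p5,p6) work.
Total: 12 + 4 + 8 + 7 = 31.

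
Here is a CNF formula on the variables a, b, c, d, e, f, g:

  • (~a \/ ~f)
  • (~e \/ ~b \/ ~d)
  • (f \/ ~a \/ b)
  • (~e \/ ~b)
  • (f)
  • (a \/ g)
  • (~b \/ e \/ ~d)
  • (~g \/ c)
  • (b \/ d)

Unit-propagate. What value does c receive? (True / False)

True

Unit clause (f) sets f = True.
From (~a \/ ~f) and f = True: a = False.
(a \/ g): since a = False, the clause reduces to (g). g = True.
From (~g \/ c) and g = True: c = True.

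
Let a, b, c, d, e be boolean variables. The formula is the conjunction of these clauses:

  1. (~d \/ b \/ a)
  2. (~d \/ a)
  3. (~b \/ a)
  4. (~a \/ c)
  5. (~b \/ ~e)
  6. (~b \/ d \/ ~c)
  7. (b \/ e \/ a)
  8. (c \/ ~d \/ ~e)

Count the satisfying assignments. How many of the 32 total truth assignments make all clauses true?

Split on a, then b.
  a=T, b=T: remaining (c,d,e) ∈ {(T,T,F)} — 1.
  a=T, b=F: remaining (c,d,e) ∈ {(T,F,F); (T,F,T); (T,T,F); (T,T,T)} — 4.
  a=F, b=T: a clause becomes empty — 0.
  a=F, b=F: remaining (c,d,e) ∈ {(F,F,T); (T,F,T)} — 2.
Total: 1 + 4 + 0 + 2 = 7.

7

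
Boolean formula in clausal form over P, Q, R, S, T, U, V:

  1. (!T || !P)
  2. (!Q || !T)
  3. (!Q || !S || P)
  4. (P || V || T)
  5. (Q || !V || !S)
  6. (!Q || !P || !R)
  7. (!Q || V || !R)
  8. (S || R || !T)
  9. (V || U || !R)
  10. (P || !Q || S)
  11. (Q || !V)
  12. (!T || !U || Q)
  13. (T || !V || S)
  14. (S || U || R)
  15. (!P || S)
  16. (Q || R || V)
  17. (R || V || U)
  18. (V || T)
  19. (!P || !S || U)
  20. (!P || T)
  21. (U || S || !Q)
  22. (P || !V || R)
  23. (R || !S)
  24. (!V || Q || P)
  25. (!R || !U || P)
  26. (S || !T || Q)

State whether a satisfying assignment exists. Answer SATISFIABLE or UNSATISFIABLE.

Q = True:
  propagation gives T=False, V=True, S=True, P=True; an empty clause results — contradiction.
Q = False:
  propagation gives V=False, R=True, U=True, T=False; an empty clause results — contradiction.
Every branch closes, so no satisfying assignment exists.

UNSATISFIABLE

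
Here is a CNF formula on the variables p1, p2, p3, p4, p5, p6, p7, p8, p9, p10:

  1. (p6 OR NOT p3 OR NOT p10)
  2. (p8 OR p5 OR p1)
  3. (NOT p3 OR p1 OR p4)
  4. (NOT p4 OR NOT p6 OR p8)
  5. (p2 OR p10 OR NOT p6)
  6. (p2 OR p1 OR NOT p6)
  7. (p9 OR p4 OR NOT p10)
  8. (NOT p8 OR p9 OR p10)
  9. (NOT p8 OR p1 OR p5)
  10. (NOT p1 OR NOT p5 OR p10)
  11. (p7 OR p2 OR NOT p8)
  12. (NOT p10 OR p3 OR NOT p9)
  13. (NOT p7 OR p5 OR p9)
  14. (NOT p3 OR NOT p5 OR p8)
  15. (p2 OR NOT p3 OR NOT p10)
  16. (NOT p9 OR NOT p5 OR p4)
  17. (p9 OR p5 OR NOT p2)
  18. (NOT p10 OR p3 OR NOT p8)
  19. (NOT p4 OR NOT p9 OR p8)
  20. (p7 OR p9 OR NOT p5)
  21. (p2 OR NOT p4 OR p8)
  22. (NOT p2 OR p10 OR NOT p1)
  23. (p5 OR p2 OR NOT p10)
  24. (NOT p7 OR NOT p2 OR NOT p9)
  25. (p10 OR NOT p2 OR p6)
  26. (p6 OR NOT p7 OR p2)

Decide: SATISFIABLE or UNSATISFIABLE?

SATISFIABLE

Set p1 = False and propagate.
Set p2 = True and propagate.
Try p3 = False.
For the remaining variables, p4 = True, p5 = True, p6 = True, p7 = False, p8 = True, p9 = True, p10 = False works.
Every clause has at least one true literal under this assignment.
So p1=F, p2=T, p3=F, p4=T, p5=T, p6=T, p7=F, p8=T, p9=T, p10=F is a satisfying assignment.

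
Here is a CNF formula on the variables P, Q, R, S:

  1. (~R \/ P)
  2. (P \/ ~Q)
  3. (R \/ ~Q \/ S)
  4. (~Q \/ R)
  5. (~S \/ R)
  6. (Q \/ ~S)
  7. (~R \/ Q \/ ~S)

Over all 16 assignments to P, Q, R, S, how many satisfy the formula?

The models are:
  P=F Q=F R=F S=F
  P=T Q=F R=F S=F
  P=T Q=F R=T S=F
  P=T Q=T R=T S=F
  P=T Q=T R=T S=T
Count: 5.

5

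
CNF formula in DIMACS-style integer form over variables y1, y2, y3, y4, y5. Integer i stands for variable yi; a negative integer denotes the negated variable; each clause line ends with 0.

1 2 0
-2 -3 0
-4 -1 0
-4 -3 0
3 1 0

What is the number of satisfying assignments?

6

The models are:
  y1=T y2=F y3=F y4=F y5=F
  y1=T y2=F y3=F y4=F y5=T
  y1=T y2=F y3=T y4=F y5=F
  y1=T y2=F y3=T y4=F y5=T
  y1=T y2=T y3=F y4=F y5=F
  y1=T y2=T y3=F y4=F y5=T
That's 6 in total.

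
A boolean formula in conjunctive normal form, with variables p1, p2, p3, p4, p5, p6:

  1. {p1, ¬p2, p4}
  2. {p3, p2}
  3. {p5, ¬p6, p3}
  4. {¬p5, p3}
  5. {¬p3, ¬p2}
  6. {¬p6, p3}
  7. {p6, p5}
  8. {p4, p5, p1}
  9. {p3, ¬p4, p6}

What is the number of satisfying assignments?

Case analysis on p3 and p5:
  p3=1, p5=1: forces p2=0; p1, p4, p6 free → 2^3 = 8.
  p3=1, p5=0: remaining (p1,p2,p4,p6) ∈ {(0,0,1,1); (1,0,0,1); (1,0,1,1)} — 3.
  p3=0, p5=1: a clause becomes empty — 0.
  p3=0, p5=0: a clause becomes empty — 0.
Total: 8 + 3 + 0 + 0 = 11.

11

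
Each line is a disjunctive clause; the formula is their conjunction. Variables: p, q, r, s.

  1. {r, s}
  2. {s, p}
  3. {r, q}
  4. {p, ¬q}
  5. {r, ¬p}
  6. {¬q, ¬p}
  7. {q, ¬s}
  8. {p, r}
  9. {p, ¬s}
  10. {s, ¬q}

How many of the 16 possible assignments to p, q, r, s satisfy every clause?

The models are:
  p=1 q=0 r=1 s=0
That's 1 in total.

1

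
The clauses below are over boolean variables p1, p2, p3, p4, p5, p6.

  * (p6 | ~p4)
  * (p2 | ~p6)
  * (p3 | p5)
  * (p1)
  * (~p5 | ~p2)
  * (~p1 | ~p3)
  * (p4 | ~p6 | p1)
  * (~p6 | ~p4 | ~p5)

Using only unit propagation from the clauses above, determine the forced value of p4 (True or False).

False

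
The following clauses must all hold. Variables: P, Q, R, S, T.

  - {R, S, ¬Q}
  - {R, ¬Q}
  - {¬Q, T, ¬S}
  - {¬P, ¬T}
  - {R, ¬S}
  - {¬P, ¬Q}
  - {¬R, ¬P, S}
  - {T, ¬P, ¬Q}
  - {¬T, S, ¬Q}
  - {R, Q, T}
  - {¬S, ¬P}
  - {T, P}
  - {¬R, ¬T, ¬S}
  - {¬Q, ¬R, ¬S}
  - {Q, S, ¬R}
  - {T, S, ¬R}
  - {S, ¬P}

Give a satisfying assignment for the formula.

P=False, Q=False, R=False, S=False, T=True

Check each clause:
  1. {R, S, ¬Q} — ¬Q is true.
  2. {¬Q, R} — ¬Q is true.
  3. {¬S, T, ¬Q} — ¬S is true.
  4. {¬P, ¬T} — ¬P is true.
  5. {R, ¬S} — ¬S is true.
  6. {¬Q, ¬P} — ¬P is true.
  7. {S, ¬R, ¬P} — ¬R is true.
  8. {¬P, ¬Q, T} — T is true.
  9. {S, ¬T, ¬Q} — ¬Q is true.
  10. {Q, T, R} — T is true.
  11. {¬S, ¬P} — ¬S is true.
  12. {T, P} — T is true.
  13. {¬S, ¬T, ¬R} — ¬S is true.
  14. {¬Q, ¬S, ¬R} — ¬S is true.
  15. {S, ¬R, Q} — ¬R is true.
  16. {¬R, S, T} — T is true.
  17. {S, ¬P} — ¬P is true.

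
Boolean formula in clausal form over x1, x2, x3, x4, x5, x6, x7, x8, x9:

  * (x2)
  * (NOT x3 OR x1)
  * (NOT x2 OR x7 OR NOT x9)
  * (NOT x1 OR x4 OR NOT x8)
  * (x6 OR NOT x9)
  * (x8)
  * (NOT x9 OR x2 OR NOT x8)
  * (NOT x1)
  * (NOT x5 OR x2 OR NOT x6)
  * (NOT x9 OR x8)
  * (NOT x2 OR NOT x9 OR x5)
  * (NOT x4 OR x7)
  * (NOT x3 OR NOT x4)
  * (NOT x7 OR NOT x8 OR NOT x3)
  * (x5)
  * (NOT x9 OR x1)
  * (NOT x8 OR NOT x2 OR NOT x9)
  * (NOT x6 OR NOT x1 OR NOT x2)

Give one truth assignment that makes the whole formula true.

x1=False, x2=True, x3=False, x4=False, x5=True, x6=True, x7=False, x8=True, x9=False

Check each clause:
  1. (x2) — x2 is true.
  2. (x1 OR NOT x3) — NOT x3 is true.
  3. (NOT x9 OR x7 OR NOT x2) — NOT x9 is true.
  4. (x4 OR NOT x8 OR NOT x1) — NOT x1 is true.
  5. (NOT x9 OR x6) — x6 is true.
  6. (x8) — x8 is true.
  7. (NOT x8 OR x2 OR NOT x9) — x2 is true.
  8. (NOT x1) — NOT x1 is true.
  9. (x2 OR NOT x5 OR NOT x6) — x2 is true.
  10. (NOT x9 OR x8) — x8 is true.
  11. (NOT x9 OR NOT x2 OR x5) — x5 is true.
  12. (x7 OR NOT x4) — NOT x4 is true.
  13. (NOT x3 OR NOT x4) — NOT x4 is true.
  14. (NOT x3 OR NOT x7 OR NOT x8) — NOT x7 is true.
  15. (x5) — x5 is true.
  16. (x1 OR NOT x9) — NOT x9 is true.
  17. (NOT x8 OR NOT x2 OR NOT x9) — NOT x9 is true.
  18. (NOT x6 OR NOT x2 OR NOT x1) — NOT x1 is true.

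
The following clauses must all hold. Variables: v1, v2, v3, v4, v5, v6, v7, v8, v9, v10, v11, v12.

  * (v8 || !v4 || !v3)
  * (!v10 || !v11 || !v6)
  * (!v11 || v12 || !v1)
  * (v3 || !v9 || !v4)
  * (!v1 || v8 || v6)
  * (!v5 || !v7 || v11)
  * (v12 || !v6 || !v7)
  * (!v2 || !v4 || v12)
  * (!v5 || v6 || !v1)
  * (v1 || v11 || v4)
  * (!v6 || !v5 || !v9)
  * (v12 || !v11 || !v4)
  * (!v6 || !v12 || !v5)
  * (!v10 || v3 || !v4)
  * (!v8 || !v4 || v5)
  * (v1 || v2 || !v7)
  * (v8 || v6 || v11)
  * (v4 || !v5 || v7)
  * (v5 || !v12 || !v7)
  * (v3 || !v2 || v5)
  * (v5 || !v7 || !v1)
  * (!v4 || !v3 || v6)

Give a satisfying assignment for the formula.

v1 = 0, v2 = 1, v3 = 1, v4 = 0, v5 = 0, v6 = 0, v7 = 0, v8 = 0, v9 = 0, v10 = 0, v11 = 1, v12 = 0

Check each clause:
  1. (!v3 || !v4 || v8) — !v4 is true.
  2. (!v11 || !v6 || !v10) — !v6 is true.
  3. (v12 || !v1 || !v11) — !v1 is true.
  4. (v3 || !v4 || !v9) — v3 is true.
  5. (v6 || !v1 || v8) — !v1 is true.
  6. (!v5 || !v7 || v11) — !v7 is true.
  7. (v12 || !v7 || !v6) — !v7 is true.
  8. (!v2 || v12 || !v4) — !v4 is true.
  9. (!v5 || v6 || !v1) — !v5 is true.
  10. (v1 || v11 || v4) — v11 is true.
  11. (!v5 || !v9 || !v6) — !v6 is true.
  12. (!v11 || v12 || !v4) — !v4 is true.
  13. (!v5 || !v12 || !v6) — !v6 is true.
  14. (v3 || !v4 || !v10) — v3 is true.
  15. (!v4 || v5 || !v8) — !v8 is true.
  16. (v1 || v2 || !v7) — !v7 is true.
  17. (v6 || v11 || v8) — v11 is true.
  18. (v7 || !v5 || v4) — !v5 is true.
  19. (v5 || !v12 || !v7) — !v7 is true.
  20. (v5 || !v2 || v3) — v3 is true.
  21. (v5 || !v7 || !v1) — !v7 is true.
  22. (!v3 || v6 || !v4) — !v4 is true.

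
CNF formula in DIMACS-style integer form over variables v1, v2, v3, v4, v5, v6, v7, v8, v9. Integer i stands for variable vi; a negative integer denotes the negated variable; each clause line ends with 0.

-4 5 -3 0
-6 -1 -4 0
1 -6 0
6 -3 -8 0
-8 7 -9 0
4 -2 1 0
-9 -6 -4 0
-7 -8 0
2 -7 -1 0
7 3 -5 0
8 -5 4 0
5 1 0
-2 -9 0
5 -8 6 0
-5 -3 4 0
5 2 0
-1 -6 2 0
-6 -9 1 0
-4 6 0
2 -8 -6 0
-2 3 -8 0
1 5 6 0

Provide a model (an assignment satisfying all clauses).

v1 = 1, v2 = 1, v3 = 1, v4 = 0, v5 = 0, v6 = 1, v7 = 1, v8 = 0, v9 = 0

Check each clause:
  1. (v5 OR NOT v4 OR NOT v3) — NOT v4 is true.
  2. (NOT v6 OR NOT v4 OR NOT v1) — NOT v4 is true.
  3. (v1 OR NOT v6) — v1 is true.
  4. (v6 OR NOT v8 OR NOT v3) — NOT v8 is true.
  5. (NOT v8 OR v7 OR NOT v9) — NOT v8 is true.
  6. (v1 OR v4 OR NOT v2) — v1 is true.
  7. (NOT v9 OR NOT v4 OR NOT v6) — NOT v4 is true.
  8. (NOT v7 OR NOT v8) — NOT v8 is true.
  9. (NOT v7 OR v2 OR NOT v1) — v2 is true.
  10. (v7 OR NOT v5 OR v3) — NOT v5 is true.
  11. (NOT v5 OR v8 OR v4) — NOT v5 is true.
  12. (v5 OR v1) — v1 is true.
  13. (NOT v9 OR NOT v2) — NOT v9 is true.
  14. (v5 OR NOT v8 OR v6) — NOT v8 is true.
  15. (NOT v3 OR NOT v5 OR v4) — NOT v5 is true.
  16. (v2 OR v5) — v2 is true.
  17. (NOT v6 OR NOT v1 OR v2) — v2 is true.
  18. (NOT v6 OR v1 OR NOT v9) — v1 is true.
  19. (v6 OR NOT v4) — NOT v4 is true.
  20. (v2 OR NOT v6 OR NOT v8) — NOT v8 is true.
  21. (NOT v2 OR NOT v8 OR v3) — NOT v8 is true.
  22. (v5 OR v1 OR v6) — v1 is true.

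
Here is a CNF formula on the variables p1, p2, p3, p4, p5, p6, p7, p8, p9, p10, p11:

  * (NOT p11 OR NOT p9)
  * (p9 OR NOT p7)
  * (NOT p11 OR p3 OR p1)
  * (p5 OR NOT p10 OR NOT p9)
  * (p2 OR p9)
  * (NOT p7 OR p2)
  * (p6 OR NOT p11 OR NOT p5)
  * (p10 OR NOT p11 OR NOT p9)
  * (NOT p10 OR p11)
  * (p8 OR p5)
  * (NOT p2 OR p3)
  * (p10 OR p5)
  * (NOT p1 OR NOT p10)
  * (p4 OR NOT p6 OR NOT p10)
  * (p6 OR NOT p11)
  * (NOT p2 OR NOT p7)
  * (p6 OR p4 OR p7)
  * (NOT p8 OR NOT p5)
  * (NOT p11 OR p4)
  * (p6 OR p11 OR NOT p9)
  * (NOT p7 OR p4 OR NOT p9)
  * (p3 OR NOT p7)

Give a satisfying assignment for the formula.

p1 = False, p2 = True, p3 = True, p4 = False, p5 = True, p6 = True, p7 = False, p8 = False, p9 = True, p10 = False, p11 = False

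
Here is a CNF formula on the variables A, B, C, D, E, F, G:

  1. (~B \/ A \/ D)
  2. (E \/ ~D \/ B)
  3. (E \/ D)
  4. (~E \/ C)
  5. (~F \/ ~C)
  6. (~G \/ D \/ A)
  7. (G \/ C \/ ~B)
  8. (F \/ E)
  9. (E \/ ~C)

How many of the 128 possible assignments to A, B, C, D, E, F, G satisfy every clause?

15

Case analysis on E and C:
  E=1, C=1: 13 of the 32 assignments to (A,B,D,F,G) work.
  E=1, C=0: a clause becomes empty — 0.
  E=0, C=1: a clause becomes empty — 0.
  E=0, C=0: remaining (A,B,D,F,G) ∈ {(0,1,1,1,1); (1,1,1,1,1)} — 2.
Total: 13 + 0 + 0 + 2 = 15.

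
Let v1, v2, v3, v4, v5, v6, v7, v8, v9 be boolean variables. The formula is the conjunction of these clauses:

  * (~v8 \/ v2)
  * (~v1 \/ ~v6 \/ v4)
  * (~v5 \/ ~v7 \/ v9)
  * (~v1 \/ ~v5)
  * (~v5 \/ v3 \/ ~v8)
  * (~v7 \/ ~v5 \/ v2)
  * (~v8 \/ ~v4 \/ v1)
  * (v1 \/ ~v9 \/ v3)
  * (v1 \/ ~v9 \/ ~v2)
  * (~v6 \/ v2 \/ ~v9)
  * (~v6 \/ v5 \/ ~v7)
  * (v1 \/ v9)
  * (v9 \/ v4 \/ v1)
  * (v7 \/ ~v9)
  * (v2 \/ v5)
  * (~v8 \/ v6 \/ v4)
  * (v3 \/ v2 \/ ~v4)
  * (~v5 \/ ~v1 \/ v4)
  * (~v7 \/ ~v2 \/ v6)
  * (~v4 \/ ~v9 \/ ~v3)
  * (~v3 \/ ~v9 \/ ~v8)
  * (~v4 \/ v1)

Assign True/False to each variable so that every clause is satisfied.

v8 occurs only negated in the remaining clauses — set v8 = False.
Try v1 = True.
  then v5 is forced to False.
  then v2 is forced to True.
Try v3 = False.
Try v4 = True.
The remaining clauses are satisfied by v6 = False, v7 = False, v9 = False.
Every clause has at least one true literal under this assignment.

v1=T, v2=T, v3=F, v4=T, v5=F, v6=F, v7=F, v8=F, v9=F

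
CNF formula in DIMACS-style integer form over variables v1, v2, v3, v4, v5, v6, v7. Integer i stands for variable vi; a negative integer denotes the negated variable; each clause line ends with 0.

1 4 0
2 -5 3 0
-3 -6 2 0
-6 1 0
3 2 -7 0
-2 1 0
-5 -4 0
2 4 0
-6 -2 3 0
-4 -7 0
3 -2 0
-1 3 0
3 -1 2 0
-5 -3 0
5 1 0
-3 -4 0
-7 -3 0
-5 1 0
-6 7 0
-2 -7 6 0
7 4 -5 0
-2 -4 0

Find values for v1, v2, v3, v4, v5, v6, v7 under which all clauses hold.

v1 = T, v2 = T, v3 = T, v4 = F, v5 = F, v6 = F, v7 = F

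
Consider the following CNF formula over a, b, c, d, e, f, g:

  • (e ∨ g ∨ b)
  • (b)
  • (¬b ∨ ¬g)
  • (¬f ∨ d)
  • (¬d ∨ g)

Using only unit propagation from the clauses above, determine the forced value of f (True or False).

False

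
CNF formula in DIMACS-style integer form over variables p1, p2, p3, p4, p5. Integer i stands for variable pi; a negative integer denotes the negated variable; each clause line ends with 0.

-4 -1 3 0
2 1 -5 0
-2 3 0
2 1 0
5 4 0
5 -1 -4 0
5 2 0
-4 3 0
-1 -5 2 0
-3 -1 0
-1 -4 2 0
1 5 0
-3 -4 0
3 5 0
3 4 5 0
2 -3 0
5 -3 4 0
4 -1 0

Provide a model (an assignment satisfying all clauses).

p1=0, p2=1, p3=1, p4=0, p5=1

Check each clause:
  1. {¬p1, ¬p4, p3} — p3 is true.
  2. {¬p5, p2, p1} — p2 is true.
  3. {p3, ¬p2} — p3 is true.
  4. {p1, p2} — p2 is true.
  5. {p4, p5} — p5 is true.
  6. {¬p4, ¬p1, p5} — ¬p4 is true.
  7. {p5, p2} — p2 is true.
  8. {p3, ¬p4} — p3 is true.
  9. {¬p5, ¬p1, p2} — p2 is true.
  10. {¬p3, ¬p1} — ¬p1 is true.
  11. {¬p1, p2, ¬p4} — p2 is true.
  12. {p5, p1} — p5 is true.
  13. {¬p3, ¬p4} — ¬p4 is true.
  14. {p5, p3} — p3 is true.
  15. {p5, p3, p4} — p3 is true.
  16. {¬p3, p2} — p2 is true.
  17. {¬p3, p4, p5} — p5 is true.
  18. {¬p1, p4} — ¬p1 is true.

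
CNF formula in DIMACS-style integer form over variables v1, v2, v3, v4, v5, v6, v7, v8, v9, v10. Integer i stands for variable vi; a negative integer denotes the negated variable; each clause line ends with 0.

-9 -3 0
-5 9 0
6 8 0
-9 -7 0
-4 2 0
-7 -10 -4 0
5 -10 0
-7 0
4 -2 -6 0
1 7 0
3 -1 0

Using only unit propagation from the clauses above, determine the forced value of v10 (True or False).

(¬v7) stands alone — v7 = False.
(v7 ∨ v1): since v7 = False, the clause reduces to (v1). v1 = True.
(¬v1 ∨ v3) with v1 = True leaves only v3, so v3 = True.
(¬v3 ∨ ¬v9) with v3 = True leaves only ¬v9, so v9 = False.
In (v9 ∨ ¬v5), v9 is now false; ¬v5 must hold, so v5 = False.
(¬v10 ∨ v5): since v5 = False, the clause reduces to (¬v10). v10 = False.

False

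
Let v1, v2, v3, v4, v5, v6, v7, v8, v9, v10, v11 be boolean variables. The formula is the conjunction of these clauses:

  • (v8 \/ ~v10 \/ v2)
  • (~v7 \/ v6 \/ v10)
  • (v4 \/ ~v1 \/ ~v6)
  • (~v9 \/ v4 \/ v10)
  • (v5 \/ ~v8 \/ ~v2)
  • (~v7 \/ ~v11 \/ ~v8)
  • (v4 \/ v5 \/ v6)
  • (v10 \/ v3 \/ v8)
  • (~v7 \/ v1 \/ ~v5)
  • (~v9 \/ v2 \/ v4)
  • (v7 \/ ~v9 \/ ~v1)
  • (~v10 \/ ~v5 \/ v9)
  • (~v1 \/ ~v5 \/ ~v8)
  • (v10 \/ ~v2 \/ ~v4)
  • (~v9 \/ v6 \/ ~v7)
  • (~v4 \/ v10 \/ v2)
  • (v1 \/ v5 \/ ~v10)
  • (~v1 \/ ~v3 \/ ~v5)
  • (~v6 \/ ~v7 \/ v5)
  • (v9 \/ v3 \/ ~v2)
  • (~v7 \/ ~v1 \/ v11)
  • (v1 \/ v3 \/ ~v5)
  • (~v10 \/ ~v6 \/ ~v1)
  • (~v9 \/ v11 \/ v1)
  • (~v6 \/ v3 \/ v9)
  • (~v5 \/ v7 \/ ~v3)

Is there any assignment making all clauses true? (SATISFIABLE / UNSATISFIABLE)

Try v1 = True.
Set v2 = False and propagate.
Try v3 = False.
For the remaining variables, v4 = True, v5 = False, v6 = False, v7 = False, v8 = True, v9 = False, v10 = True, v11 = True works.
So v1 = T  v2 = F  v3 = F  v4 = T  v5 = F  v6 = F  v7 = F  v8 = T  v9 = F  v10 = T  v11 = T is a satisfying assignment.

SATISFIABLE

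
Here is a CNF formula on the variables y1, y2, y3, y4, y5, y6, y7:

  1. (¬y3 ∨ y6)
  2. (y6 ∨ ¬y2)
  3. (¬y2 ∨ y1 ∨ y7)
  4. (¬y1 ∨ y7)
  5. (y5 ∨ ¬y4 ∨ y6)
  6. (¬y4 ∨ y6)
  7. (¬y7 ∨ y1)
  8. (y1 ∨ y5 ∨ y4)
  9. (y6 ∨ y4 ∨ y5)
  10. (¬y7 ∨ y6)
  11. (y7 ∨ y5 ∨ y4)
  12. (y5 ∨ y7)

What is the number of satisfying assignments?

Split on y6, then y7.
  y6=1, y7=1: forces y1=1; y2, y3, y4, y5 free → 2^4 = 16.
  y6=1, y7=0: remaining (y1,y2,y3,y4,y5) ∈ {(0,0,0,0,1); (0,0,0,1,1); (0,0,1,0,1); (0,0,1,1,1)} — 4.
  y6=0, y7=1: a clause becomes empty — 0.
  y6=0, y7=0: remaining (y1,y2,y3,y4,y5) ∈ {(0,0,0,0,1)} — 1.
Total: 16 + 4 + 0 + 1 = 21.

21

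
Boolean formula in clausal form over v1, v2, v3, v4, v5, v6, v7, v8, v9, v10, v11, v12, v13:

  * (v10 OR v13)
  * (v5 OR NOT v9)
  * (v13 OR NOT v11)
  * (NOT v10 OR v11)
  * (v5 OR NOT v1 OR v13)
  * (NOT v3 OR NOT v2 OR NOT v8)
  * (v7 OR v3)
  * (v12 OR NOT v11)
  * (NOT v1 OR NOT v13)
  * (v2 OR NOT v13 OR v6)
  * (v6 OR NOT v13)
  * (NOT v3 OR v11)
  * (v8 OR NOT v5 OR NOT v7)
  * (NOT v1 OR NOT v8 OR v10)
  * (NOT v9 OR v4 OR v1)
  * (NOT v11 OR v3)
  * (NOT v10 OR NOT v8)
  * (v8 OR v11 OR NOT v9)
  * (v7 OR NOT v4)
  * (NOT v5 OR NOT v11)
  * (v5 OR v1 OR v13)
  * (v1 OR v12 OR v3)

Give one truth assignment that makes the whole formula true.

v1 = 0  v2 = 0  v3 = 1  v4 = 0  v5 = 0  v6 = 1  v7 = 0  v8 = 0  v9 = 0  v10 = 1  v11 = 1  v12 = 1  v13 = 1

Check each clause:
  1. (v13 OR v10) — v10 is true.
  2. (NOT v9 OR v5) — NOT v9 is true.
  3. (v13 OR NOT v11) — v13 is true.
  4. (v11 OR NOT v10) — v11 is true.
  5. (NOT v1 OR v5 OR v13) — v13 is true.
  6. (NOT v2 OR NOT v8 OR NOT v3) — NOT v8 is true.
  7. (v3 OR v7) — v3 is true.
  8. (NOT v11 OR v12) — v12 is true.
  9. (NOT v13 OR NOT v1) — NOT v1 is true.
  10. (v2 OR NOT v13 OR v6) — v6 is true.
  11. (v6 OR NOT v13) — v6 is true.
  12. (NOT v3 OR v11) — v11 is true.
  13. (NOT v7 OR NOT v5 OR v8) — NOT v7 is true.
  14. (NOT v8 OR v10 OR NOT v1) — NOT v8 is true.
  15. (NOT v9 OR v4 OR v1) — NOT v9 is true.
  16. (NOT v11 OR v3) — v3 is true.
  17. (NOT v10 OR NOT v8) — NOT v8 is true.
  18. (v11 OR v8 OR NOT v9) — v11 is true.
  19. (NOT v4 OR v7) — NOT v4 is true.
  20. (NOT v11 OR NOT v5) — NOT v5 is true.
  21. (v5 OR v13 OR v1) — v13 is true.
  22. (v12 OR v3 OR v1) — v3 is true.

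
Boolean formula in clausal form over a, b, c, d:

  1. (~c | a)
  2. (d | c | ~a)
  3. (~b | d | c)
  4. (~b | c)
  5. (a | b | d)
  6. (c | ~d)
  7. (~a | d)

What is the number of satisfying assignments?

2

Satisfying assignments:
  a=T b=F c=T d=T
  a=T b=T c=T d=T
That's 2 in total.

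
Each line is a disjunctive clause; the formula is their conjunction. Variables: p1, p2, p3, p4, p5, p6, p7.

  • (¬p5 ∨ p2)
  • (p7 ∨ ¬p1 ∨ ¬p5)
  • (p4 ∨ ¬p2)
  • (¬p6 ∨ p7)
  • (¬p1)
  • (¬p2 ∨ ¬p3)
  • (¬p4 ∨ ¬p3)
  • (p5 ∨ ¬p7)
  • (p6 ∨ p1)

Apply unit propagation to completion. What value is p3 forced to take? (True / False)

False

(¬p1) stands alone — p1 = False.
From (p1 ∨ p6) and p1 = False: p6 = True.
In (¬p6 ∨ p7), ¬p6 is now false; p7 must hold, so p7 = True.
In (p5 ∨ ¬p7), ¬p7 is now false; p5 must hold, so p5 = True.
(¬p5 ∨ p2): since p5 = True, the clause reduces to (p2). p2 = True.
(¬p2 ∨ p4) with p2 = True leaves only p4, so p4 = True.
(¬p3 ∨ ¬p2): since p2 = True, the clause reduces to (¬p3). p3 = False.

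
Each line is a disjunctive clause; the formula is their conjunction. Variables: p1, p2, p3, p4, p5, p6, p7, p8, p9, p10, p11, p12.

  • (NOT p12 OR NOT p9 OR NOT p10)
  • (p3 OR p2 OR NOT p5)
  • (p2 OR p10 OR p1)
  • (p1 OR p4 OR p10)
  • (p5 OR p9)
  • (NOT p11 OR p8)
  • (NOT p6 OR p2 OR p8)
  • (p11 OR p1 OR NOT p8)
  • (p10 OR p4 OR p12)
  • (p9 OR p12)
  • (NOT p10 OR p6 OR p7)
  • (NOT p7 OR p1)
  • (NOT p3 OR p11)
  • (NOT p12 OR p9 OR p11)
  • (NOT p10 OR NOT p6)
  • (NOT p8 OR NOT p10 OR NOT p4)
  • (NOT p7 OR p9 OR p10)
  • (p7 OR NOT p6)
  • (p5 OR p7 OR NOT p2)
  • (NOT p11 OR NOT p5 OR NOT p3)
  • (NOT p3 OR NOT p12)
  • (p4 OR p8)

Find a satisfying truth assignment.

p1 = T, p2 = T, p3 = F, p4 = T, p5 = T, p6 = T, p7 = T, p8 = T, p9 = T, p10 = F, p11 = F, p12 = T

p1 occurs only positively in the remaining clauses — set p1 = True.
Try p2 = True.
The remaining clauses are satisfied by p3 = False, p4 = True, p5 = True, p6 = True, p7 = True, p8 = True, p9 = True, p10 = False, p11 = False, p12 = True.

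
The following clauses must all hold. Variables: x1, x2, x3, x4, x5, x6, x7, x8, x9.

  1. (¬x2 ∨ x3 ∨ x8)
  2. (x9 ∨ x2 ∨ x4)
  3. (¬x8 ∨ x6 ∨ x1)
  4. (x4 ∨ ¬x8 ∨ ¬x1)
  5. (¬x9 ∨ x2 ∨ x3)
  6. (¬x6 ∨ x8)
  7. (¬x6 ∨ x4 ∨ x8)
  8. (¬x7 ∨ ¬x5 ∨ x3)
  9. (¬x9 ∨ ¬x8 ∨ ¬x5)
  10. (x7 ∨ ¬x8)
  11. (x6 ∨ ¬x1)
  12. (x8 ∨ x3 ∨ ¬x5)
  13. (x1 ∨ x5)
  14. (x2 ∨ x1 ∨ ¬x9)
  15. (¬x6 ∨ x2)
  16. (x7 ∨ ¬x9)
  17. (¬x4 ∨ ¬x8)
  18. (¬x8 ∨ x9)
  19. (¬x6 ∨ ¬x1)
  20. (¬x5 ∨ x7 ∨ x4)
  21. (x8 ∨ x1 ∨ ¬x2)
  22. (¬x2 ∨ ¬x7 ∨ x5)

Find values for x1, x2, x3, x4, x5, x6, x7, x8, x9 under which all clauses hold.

x1 = F, x2 = F, x3 = T, x4 = T, x5 = T, x6 = F, x7 = F, x8 = F, x9 = F

x3 occurs only positively in the remaining clauses — set x3 = True.
Branch on x1: take x1 = False.
  then x5 is forced to True.
Try x2 = False.
  then x9 is forced to False.
  then x4 is forced to True.
  then x6 is forced to False.
  then x8 is forced to False.
x7 is now unconstrained; take x7 = False.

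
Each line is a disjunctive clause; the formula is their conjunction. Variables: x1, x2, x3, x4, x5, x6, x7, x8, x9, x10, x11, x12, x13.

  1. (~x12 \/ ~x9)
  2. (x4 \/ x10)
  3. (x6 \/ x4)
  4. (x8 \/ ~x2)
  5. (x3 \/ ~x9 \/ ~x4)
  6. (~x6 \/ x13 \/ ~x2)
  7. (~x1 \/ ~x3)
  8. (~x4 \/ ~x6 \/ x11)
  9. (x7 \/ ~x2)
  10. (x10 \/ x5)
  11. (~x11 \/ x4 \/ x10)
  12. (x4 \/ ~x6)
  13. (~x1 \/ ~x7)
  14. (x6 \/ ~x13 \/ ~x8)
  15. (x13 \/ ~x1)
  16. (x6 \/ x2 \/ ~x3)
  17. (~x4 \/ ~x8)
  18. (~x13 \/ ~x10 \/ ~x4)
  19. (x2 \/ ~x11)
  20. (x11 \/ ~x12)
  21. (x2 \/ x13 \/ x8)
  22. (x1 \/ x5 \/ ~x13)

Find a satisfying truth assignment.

x5 occurs only positively in the remaining clauses — set x5 = True.
x9 occurs only negated in the remaining clauses — set x9 = False.
Try x1 = False.
Set x2 = False and propagate.
  then x11 is forced to False.
  then x12 is forced to False.
Set x3 = False and propagate.
The remaining clauses are satisfied by x4 = True, x6 = False, x7 = True, x8 = False, x10 = False, x13 = True.

x1=False, x2=False, x3=False, x4=True, x5=True, x6=False, x7=True, x8=False, x9=False, x10=False, x11=False, x12=False, x13=True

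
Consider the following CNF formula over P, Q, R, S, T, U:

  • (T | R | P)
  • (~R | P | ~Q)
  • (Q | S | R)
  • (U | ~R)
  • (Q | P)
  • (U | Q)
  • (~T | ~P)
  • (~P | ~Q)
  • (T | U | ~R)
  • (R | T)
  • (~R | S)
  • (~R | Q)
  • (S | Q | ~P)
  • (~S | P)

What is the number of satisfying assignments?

Satisfying assignments:
  P=F Q=T R=F S=F T=T U=F
  P=F Q=T R=F S=F T=T U=T
Count: 2.

2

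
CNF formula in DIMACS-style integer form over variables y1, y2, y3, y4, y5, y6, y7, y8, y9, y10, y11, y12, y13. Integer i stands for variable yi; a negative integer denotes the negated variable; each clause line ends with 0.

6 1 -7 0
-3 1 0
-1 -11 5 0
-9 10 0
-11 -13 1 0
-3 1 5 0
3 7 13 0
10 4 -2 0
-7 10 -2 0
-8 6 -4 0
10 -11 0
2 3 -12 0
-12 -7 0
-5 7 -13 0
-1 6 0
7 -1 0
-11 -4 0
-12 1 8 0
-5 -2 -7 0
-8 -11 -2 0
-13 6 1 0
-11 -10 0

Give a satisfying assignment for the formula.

y1=False, y2=True, y3=False, y4=False, y5=False, y6=True, y7=False, y8=False, y9=False, y10=True, y11=False, y12=False, y13=True

y6 occurs only positively in the remaining clauses — set y6 = True.
y9 occurs only negated in the remaining clauses — set y9 = False.
Try y1 = False.
  then y3 is forced to False.
Try y2 = True.
Set y4 = False and propagate.
  then y10 is forced to True.
  then y11 is forced to False.
For the remaining variables, y5 = False, y7 = False, y8 = False, y12 = False, y13 = True works.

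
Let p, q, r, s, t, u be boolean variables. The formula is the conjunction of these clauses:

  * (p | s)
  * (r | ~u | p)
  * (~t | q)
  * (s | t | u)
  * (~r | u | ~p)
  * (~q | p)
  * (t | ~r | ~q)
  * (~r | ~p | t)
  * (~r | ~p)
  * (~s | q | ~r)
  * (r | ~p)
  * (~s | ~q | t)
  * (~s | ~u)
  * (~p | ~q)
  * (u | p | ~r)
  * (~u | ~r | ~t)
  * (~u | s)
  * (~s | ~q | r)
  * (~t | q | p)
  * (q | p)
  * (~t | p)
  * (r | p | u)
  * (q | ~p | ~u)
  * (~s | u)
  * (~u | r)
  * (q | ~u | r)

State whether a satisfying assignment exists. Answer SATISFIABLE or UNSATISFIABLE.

UNSATISFIABLE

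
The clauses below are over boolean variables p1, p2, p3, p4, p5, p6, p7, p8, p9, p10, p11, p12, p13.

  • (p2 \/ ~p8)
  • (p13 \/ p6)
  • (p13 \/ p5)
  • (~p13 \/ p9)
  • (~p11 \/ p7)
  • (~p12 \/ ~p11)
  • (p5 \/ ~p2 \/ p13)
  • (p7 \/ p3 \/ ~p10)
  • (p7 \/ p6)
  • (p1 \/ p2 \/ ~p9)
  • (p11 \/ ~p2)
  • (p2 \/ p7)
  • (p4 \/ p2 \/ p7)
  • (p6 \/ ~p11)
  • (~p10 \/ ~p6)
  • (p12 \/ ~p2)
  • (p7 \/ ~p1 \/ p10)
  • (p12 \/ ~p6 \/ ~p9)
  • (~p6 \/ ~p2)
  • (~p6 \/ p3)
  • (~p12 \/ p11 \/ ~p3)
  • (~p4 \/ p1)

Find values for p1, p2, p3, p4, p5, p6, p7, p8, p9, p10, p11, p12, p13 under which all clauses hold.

p1=T, p2=F, p3=T, p4=T, p5=T, p6=T, p7=T, p8=F, p9=F, p10=F, p11=T, p12=F, p13=F

Check each clause:
  1. (p2 \/ ~p8) — ~p8 is true.
  2. (p13 \/ p6) — p6 is true.
  3. (p5 \/ p13) — p5 is true.
  4. (p9 \/ ~p13) — ~p13 is true.
  5. (~p11 \/ p7) — p7 is true.
  6. (~p12 \/ ~p11) — ~p12 is true.
  7. (~p2 \/ p13 \/ p5) — p5 is true.
  8. (p7 \/ ~p10 \/ p3) — p3 is true.
  9. (p7 \/ p6) — p6 is true.
  10. (p2 \/ ~p9 \/ p1) — p1 is true.
  11. (~p2 \/ p11) — p11 is true.
  12. (p2 \/ p7) — p7 is true.
  13. (p4 \/ p7 \/ p2) — p4 is true.
  14. (p6 \/ ~p11) — p6 is true.
  15. (~p10 \/ ~p6) — ~p10 is true.
  16. (p12 \/ ~p2) — ~p2 is true.
  17. (p7 \/ p10 \/ ~p1) — p7 is true.
  18. (p12 \/ ~p6 \/ ~p9) — ~p9 is true.
  19. (~p6 \/ ~p2) — ~p2 is true.
  20. (p3 \/ ~p6) — p3 is true.
  21. (p11 \/ ~p12 \/ ~p3) — p11 is true.
  22. (p1 \/ ~p4) — p1 is true.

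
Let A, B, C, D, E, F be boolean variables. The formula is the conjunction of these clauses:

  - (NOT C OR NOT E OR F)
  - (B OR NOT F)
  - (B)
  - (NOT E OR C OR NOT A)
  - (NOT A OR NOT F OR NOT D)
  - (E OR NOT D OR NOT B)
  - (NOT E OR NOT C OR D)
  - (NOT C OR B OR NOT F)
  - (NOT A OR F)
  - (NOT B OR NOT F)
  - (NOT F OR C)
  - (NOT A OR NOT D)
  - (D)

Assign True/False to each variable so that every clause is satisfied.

Unit propagation: (B) forces B = True.
Unit propagation: (NOT F) forces F = False.
(NOT A) is a unit clause, so A = False.
(D) is a unit clause, so D = True.
The clause (E) is unit: E must be True.
The clause (NOT C) is unit: C must be False.

A=F  B=T  C=F  D=T  E=T  F=F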